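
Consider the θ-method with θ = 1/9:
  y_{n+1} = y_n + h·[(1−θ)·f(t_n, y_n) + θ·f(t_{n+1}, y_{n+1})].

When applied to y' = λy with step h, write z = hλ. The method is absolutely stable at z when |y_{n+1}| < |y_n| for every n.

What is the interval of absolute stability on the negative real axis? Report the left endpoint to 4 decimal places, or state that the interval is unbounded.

(-2.5714, 0).

With y'=λy (z=hλ):
  y_{n+1} = y_n + z·[8/9·y_n + 1/9·y_{n+1}] ⇒ (1 − 1/9z)y_{n+1} = (1 + 8/9z)y_n
  ⇒ R(z) = (1 + 8/9z)/(1 − 1/9z).

Solve |R(x)|<1 on ℝ⁻.
x=-1.37: |R|=0.1890
R=−1: 1+8/9x = −1+1/9x ⇒ -7/9x=2 ⇒ x=2/(-7/9)=-2.5714
Confirm numerically:
  x=-2.386: |R|=0.88600 <1
  x=-2.164: |R|=0.74454 <1
  x=-2.122: |R|=0.71714 <1
  x=-1.754: |R|=0.46792 <1
  x=-3.012: |R|=1.25674 >1
  x=-2.742: |R|=1.10169 >1
Stable set (-2.5714, 0).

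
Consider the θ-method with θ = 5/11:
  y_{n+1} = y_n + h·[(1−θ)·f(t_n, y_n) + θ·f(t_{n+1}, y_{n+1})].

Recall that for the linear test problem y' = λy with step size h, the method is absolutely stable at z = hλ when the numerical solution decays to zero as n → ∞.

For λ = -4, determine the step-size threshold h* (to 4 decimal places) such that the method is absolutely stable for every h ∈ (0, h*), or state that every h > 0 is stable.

(-22.0000,0); λ=-4 ⇒ h* = (22)/4 = 5.5000.

Set f=λy, z=hλ:
  y_{n+1} = y_n + z·[6/11·y_n + 5/11·y_{n+1}] ⇒ (1 − 5/11z)y_{n+1} = (1 + 6/11z)y_n
  ⇒ R(z) = (1 + 6/11z)/(1 − 5/11z).

Boundary: |R(x)|=1, x<0.
x=-0.45: |R|=0.6264
R=−1: 1+6/11x = −1+5/11x ⇒ -1/11x=2 ⇒ x=2/(-1/11)=-22.0000
Confirm numerically:
  x=-21.702: |R|=0.99751 <1
  x=-12.435: |R|=0.86929 <1
  x=-10.820: |R|=0.82826 <1
  x=-22.339: |R|=1.00276 >1
  x=-22.262: |R|=1.00214 >1
Interval (-22.0000, 0).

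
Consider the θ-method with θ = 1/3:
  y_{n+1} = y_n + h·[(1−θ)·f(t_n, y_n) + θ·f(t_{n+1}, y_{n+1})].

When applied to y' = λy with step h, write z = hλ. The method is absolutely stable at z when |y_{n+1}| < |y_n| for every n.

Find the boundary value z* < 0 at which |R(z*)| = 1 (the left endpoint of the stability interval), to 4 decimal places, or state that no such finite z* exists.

With y'=λy (z=hλ):
  y_{n+1} = y_n + z·[2/3·y_n + 1/3·y_{n+1}] ⇒ (1 − 1/3z)y_{n+1} = (1 + 2/3z)y_n
  ⇒ R(z) = (1 + 2/3z)/(1 − 1/3z).

Need |R(x)|<1, x<0.
x=-1.25: |R|=0.1176
R=−1: 1+2/3x = −1+1/3x ⇒ -1/3x=2 ⇒ x=2/(-1/3)=-6.0000
Confirm numerically:
  x=-4.246: |R|=0.75794 <1
  x=-3.795: |R|=0.67550 <1
  x=-3.645: |R|=0.64560 <1
  x=-6.532: |R|=1.05581 >1
  x=-6.409: |R|=1.04347 >1
  x=-6.130: |R|=1.01424 >1
So |R|<1 on (-6.0000, 0).

left endpoint -6.0000.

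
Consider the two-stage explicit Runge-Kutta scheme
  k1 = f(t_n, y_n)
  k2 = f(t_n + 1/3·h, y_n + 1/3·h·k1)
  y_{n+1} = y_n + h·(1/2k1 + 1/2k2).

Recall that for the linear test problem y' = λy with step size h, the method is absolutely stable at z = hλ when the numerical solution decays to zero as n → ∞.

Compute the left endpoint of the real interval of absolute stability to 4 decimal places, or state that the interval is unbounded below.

left endpoint -6.0000.

Test eqn y'=λy, z=hλ:
  k1=λy_n ⇒ h·k1=z·y_n;  k2=λ(1+1/3z)y_n ⇒ h·k2=z(1+1/3z)y_n
  y_{n+1}/y_n = 1 + 1/2z + 1/2z(1+1/3z) = 1 + z + 1/6z²
  ⇒ R(z) = 1 + z + 1/6z².

Need |R(x)|<1, x<0.
x=-1.33: |R|=0.0352
R=1: x+1/6x²=0 ⇒ x=−6=-6.0000; min R=1−1/(4·1/6)=-0.5000>−1
Confirm numerically:
  x=-5.940: |R|=0.94060 <1
  x=-5.667: |R|=0.68548 <1
  x=-2.716: |R|=0.48656 <1
  x=-6.552: |R|=1.60278 >1
  x=-6.507: |R|=1.54984 >1
Interval (-6.0000, 0).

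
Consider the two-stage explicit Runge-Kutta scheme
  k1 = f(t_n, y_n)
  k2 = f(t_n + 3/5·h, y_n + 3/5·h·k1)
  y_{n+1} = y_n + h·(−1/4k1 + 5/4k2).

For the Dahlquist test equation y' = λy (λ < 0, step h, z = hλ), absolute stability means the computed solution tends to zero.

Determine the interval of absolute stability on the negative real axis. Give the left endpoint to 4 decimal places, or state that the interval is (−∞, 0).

On y'=λy, z=hλ:
  k1=λy_n ⇒ h·k1=z·y_n;  k2=λ(1+3/5z)y_n ⇒ h·k2=z(1+3/5z)y_n
  y_{n+1}/y_n = 1 − 1/4z + 5/4z(1+3/5z) = 1 + z + 3/4z²
  ⇒ R(z) = 1 + z + 3/4z².

Boundary: |R(x)|=1, x<0.
x=-0.76: |R|=0.6732
R=1: x+3/4x²=0 ⇒ x=−4/3=-1.3333; min R=1−1/(4·3/4)=0.6667>−1
Confirm numerically:
  x=-1.195: |R|=0.87602 <1
  x=-1.192: |R|=0.87365 <1
  x=-1.159: |R|=0.84846 <1
  x=-0.681: |R|=0.66682 <1
  x=-1.848: |R|=1.71333 >1
  x=-1.655: |R|=1.39927 >1
Stable set (-1.3333, 0).

(-1.3333, 0).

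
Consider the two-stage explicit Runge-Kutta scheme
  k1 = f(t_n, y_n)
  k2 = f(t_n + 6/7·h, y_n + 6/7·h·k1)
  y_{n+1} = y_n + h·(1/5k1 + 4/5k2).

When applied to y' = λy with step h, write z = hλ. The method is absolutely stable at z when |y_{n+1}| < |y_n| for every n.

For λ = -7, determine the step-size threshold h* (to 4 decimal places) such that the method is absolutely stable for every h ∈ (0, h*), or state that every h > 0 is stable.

(-1.4583,0); λ=-7 ⇒ h* = (35/24)/7 = 0.2083.

On y'=λy, z=hλ:
  k1=λy_n ⇒ h·k1=z·y_n;  k2=λ(1+6/7z)y_n ⇒ h·k2=z(1+6/7z)y_n
  y_{n+1}/y_n = 1 + 1/5z + 4/5z(1+6/7z) = 1 + z + 24/35z²
  so R(z) = 1 + z + 24/35z².

Boundary: |R(x)|=1, x<0.
x=-1.33: |R|=0.8830
R=1: x+24/35x²=0 ⇒ x=−35/24=-1.4583; min R=1−1/(4·24/35)=0.6354>−1
Confirm numerically:
  x=-1.391: |R|=0.93578 <1
  x=-0.860: |R|=0.64715 <1
  x=-0.847: |R|=0.64494 <1
  x=-1.997: |R|=1.73763 >1
  x=-1.977: |R|=1.70313 >1
Interval (-1.4583, 0).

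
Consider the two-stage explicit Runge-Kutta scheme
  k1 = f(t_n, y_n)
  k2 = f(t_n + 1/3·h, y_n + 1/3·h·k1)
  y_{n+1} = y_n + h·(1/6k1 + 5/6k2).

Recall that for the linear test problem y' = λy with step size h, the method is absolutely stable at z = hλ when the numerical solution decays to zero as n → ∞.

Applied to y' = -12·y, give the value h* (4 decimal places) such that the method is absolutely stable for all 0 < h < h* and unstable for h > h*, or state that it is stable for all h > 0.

(-3.6000,0); λ=-12 ⇒ h* = (18/5)/12 = 0.3000.

With y'=λy (z=hλ):
  k1=λy_n ⇒ h·k1=z·y_n;  k2=λ(1+1/3z)y_n ⇒ h·k2=z(1+1/3z)y_n
  y_{n+1}/y_n = 1 + 1/6z + 5/6z(1+1/3z) = 1 + z + 5/18z²
  so R(z) = 1 + z + 5/18z².

Find x<0 with |R(x)|<1.
x=-0.63: |R|=0.4803
R=1: x+5/18x²=0 ⇒ x=−18/5=-3.6000; min R=1−1/(4·5/18)=0.1000>−1
Confirm numerically:
  x=-3.390: |R|=0.80225 <1
  x=-2.986: |R|=0.49072 <1
  x=-1.849: |R|=0.10067 <1
  x=-1.705: |R|=0.10251 <1
  x=-4.096: |R|=1.56434 >1
  x=-3.979: |R|=1.41890 >1
  x=-3.754: |R|=1.16059 >1
Interval (-3.6000, 0).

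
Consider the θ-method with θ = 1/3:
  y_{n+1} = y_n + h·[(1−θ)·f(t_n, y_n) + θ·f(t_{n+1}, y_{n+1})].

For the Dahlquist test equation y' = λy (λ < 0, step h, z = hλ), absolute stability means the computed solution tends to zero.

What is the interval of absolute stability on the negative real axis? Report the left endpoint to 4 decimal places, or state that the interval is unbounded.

z∈(-6.0000,0).

On y'=λy, z=hλ:
  y_{n+1} = y_n + z·[2/3·y_n + 1/3·y_{n+1}] ⇒ (1 − 1/3z)y_{n+1} = (1 + 2/3z)y_n
  R(z) = (1 + 2/3z)/(1 − 1/3z).

Boundary: |R(x)|=1, x<0.
x=-1.44: |R|=0.0270
R=−1: 1+2/3x = −1+1/3x ⇒ -1/3x=2 ⇒ x=2/(-1/3)=-6.0000
Confirm numerically:
  x=-5.197: |R|=0.90204 <1
  x=-4.945: |R|=0.86721 <1
  x=-3.922: |R|=0.69980 <1
  x=-3.006: |R|=0.50150 <1
  x=-6.582: |R|=1.06074 >1
  x=-6.571: |R|=1.05966 >1
  x=-6.552: |R|=1.05779 >1
So |R|<1 on (-6.0000, 0).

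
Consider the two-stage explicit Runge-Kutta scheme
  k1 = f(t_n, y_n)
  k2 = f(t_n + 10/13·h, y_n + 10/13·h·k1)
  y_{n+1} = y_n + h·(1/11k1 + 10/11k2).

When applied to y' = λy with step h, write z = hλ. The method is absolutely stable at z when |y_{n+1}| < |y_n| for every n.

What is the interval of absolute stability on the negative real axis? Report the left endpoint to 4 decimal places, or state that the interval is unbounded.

On y'=λy, z=hλ:
  k1=λy_n ⇒ h·k1=z·y_n;  k2=λ(1+10/13z)y_n ⇒ h·k2=z(1+10/13z)y_n
  y_{n+1}/y_n = 1 + 1/11z + 10/11z(1+10/13z) = 1 + z + 100/143z²
  so R(z) = 1 + z + 100/143z².

Boundary: |R(x)|=1, x<0.
x=-1.12: |R|=0.7572
R=1: x+100/143x²=0 ⇒ x=−143/100=-1.4300; min R=1−1/(4·100/143)=0.6425>−1
Confirm numerically:
  x=-0.848: |R|=0.65487 <1
  x=-0.762: |R|=0.64404 <1
  x=-0.746: |R|=0.64317 <1
  x=-1.603: |R|=1.19393 >1
  x=-1.480: |R|=1.05175 >1
  x=-1.479: |R|=1.05068 >1
So |R|<1 on (-1.4300, 0).

(-1.4300, 0).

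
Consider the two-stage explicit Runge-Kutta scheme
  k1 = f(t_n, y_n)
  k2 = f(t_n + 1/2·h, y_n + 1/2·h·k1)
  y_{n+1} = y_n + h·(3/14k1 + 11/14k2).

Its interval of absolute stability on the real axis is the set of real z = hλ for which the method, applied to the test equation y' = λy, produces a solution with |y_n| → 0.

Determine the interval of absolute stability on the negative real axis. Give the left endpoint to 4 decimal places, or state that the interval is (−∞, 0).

z∈(-2.5455,0).

Test eqn y'=λy, z=hλ:
  k1=λy_n ⇒ h·k1=z·y_n;  k2=λ(1+1/2z)y_n ⇒ h·k2=z(1+1/2z)y_n
  y_{n+1}/y_n = 1 + 3/14z + 11/14z(1+1/2z) = 1 + z + 11/28z²
  so R(z) = 1 + z + 11/28z².

Find x<0 with |R(x)|<1.
x=-1.32: |R|=0.3645
R=1: x+11/28x²=0 ⇒ x=−28/11=-2.5455; min R=1−1/(4·11/28)=0.3636>−1
Confirm numerically:
  x=-2.512: |R|=0.96699 <1
  x=-2.441: |R|=0.89983 <1
  x=-1.631: |R|=0.41406 <1
  x=-1.497: |R|=0.38340 <1
  x=-2.995: |R|=1.52894 >1
  x=-2.964: |R|=1.48737 >1
  x=-2.905: |R|=1.41033 >1
Stable set (-2.5455, 0).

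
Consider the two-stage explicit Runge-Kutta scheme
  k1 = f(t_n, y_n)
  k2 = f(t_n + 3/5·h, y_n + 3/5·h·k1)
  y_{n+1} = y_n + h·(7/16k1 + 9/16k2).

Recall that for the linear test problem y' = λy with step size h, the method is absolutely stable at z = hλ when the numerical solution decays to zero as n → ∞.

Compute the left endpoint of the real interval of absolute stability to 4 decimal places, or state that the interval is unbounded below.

left endpoint -2.9630.

With y'=λy (z=hλ):
  k1=λy_n ⇒ h·k1=z·y_n;  k2=λ(1+3/5z)y_n ⇒ h·k2=z(1+3/5z)y_n
  y_{n+1}/y_n = 1 + 7/16z + 9/16z(1+3/5z) = 1 + z + 27/80z²
  ⇒ R(z) = 1 + z + 27/80z².

Boundary: |R(x)|=1, x<0.
x=-1.45: |R|=0.2596
R=1: x+27/80x²=0 ⇒ x=−80/27=-2.9630; min R=1−1/(4·27/80)=0.2593>−1
Confirm numerically:
  x=-2.410: |R|=0.55023 <1
  x=-2.084: |R|=0.38178 <1
  x=-2.035: |R|=0.36266 <1
  x=-1.269: |R|=0.27450 <1
  x=-3.228: |R|=1.28874 >1
  x=-3.171: |R|=1.22264 >1
  x=-3.005: |R|=1.04263 >1
Interval (-2.9630, 0).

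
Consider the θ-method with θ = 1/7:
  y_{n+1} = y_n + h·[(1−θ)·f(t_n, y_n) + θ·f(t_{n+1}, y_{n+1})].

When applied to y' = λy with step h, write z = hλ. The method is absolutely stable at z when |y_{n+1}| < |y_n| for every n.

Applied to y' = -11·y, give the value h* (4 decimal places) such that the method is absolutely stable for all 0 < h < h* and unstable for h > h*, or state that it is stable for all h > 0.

(-2.8000,0); λ=-11 ⇒ h* = (14/5)/11 = 0.2545.

Test eqn y'=λy, z=hλ:
  y_{n+1} = y_n + z·[6/7·y_n + 1/7·y_{n+1}] ⇒ (1 − 1/7z)y_{n+1} = (1 + 6/7z)y_n
  so R(z) = (1 + 6/7z)/(1 − 1/7z).

Boundary: |R(x)|=1, x<0.
x=-1.53: |R|=0.2556
R=−1: 1+6/7x = −1+1/7x ⇒ -5/7x=2 ⇒ x=2/(-5/7)=-2.8000
Confirm numerically:
  x=-2.594: |R|=0.89264 <1
  x=-2.117: |R|=0.62543 <1
  x=-1.567: |R|=0.28038 <1
  x=-3.105: |R|=1.15092 >1
  x=-3.044: |R|=1.12147 >1
So |R|<1 on (-2.8000, 0).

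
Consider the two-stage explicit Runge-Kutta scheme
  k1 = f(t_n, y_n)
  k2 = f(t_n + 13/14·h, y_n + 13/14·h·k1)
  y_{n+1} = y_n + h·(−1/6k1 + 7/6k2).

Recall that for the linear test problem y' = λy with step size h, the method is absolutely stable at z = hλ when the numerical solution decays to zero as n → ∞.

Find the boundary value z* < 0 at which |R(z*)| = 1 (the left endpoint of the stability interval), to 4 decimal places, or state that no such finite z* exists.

z* = -0.9231.

With y'=λy (z=hλ):
  k1=λy_n ⇒ h·k1=z·y_n;  k2=λ(1+13/14z)y_n ⇒ h·k2=z(1+13/14z)y_n
  y_{n+1}/y_n = 1 − 1/6z + 7/6z(1+13/14z) = 1 + z + 13/12z²
  R(z) = 1 + z + 13/12z².

Solve |R(x)|<1 on ℝ⁻.
x=-1.8: |R|=2.7100
R=1: x+13/12x²=0 ⇒ x=−12/13=-0.9231; min R=1−1/(4·13/12)=0.7692>−1
Confirm numerically:
  x=-0.746: |R|=0.85689 <1
  x=-0.701: |R|=0.83135 <1
  x=-0.636: |R|=0.80220 <1
  x=-0.371: |R|=0.77811 <1
  x=-1.228: |R|=1.40565 >1
  x=-1.209: |R|=1.37449 >1
So |R|<1 on (-0.9231, 0).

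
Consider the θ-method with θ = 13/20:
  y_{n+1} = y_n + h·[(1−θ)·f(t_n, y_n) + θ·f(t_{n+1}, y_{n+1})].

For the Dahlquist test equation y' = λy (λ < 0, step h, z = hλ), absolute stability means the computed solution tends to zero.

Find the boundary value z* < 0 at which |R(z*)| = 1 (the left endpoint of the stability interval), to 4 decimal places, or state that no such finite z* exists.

With y'=λy (z=hλ):
  y_{n+1} = y_n + z·[7/20·y_n + 13/20·y_{n+1}] ⇒ (1 − 13/20z)y_{n+1} = (1 + 7/20z)y_n
  ⇒ R(z) = (1 + 7/20z)/(1 − 13/20z).

Need |R(x)|<1, x<0.
x=-1.76: |R|=0.1791
x=-2: |R|=0.1304
x=-10: |R|=0.3333
x=-100: |R|=0.5152
θ=13/20≥1/2 ⇒ |1+7/20x|<|1−13/20x| ∀x<0 ⇒ unbounded interval.

unbounded; (−∞, 0).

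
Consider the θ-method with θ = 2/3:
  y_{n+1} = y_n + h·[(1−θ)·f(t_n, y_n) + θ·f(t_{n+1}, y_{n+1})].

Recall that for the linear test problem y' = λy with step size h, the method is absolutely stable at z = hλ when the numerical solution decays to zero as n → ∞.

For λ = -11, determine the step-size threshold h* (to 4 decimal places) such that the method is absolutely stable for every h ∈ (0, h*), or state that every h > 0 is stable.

With y'=λy (z=hλ):
  y_{n+1} = y_n + z·[1/3·y_n + 2/3·y_{n+1}] ⇒ (1 − 2/3z)y_{n+1} = (1 + 1/3z)y_n
  so R(z) = (1 + 1/3z)/(1 − 2/3z).

Find x<0 with |R(x)|<1.
x=-0.65: |R|=0.5465
x=-2: |R|=0.1429
x=-10: |R|=0.3043
x=-100: |R|=0.4778
θ=2/3≥1/2 ⇒ |1+1/3x|<|1−2/3x| ∀x<0 ⇒ interval (−∞,0).

unbounded; (−∞, 0). Any h>0 works for λ=-11.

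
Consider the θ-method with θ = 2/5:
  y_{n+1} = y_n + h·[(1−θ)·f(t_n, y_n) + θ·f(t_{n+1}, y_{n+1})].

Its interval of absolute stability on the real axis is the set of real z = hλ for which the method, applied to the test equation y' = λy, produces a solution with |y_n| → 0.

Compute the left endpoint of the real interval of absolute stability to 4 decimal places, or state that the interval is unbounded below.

Set f=λy, z=hλ:
  y_{n+1} = y_n + z·[3/5·y_n + 2/5·y_{n+1}] ⇒ (1 − 2/5z)y_{n+1} = (1 + 3/5z)y_n
  so R(z) = (1 + 3/5z)/(1 − 2/5z).

Need |R(x)|<1, x<0.
x=-1.54: |R|=0.0470
R=−1: 1+3/5x = −1+2/5x ⇒ -1/5x=2 ⇒ x=2/(-1/5)=-10.0000
Confirm numerically:
  x=-9.056: |R|=0.95916 <1
  x=-7.609: |R|=0.88174 <1
  x=-5.491: |R|=0.71787 <1
  x=-4.252: |R|=0.57435 <1
  x=-10.586: |R|=1.02239 >1
  x=-10.523: |R|=1.02008 >1
Stable set (-10.0000, 0).

left endpoint -10.0000.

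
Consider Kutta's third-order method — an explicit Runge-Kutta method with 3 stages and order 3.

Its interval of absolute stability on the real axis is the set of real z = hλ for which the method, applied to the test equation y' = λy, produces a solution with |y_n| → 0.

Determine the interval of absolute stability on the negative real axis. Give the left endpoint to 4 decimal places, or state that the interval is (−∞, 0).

Test eqn y'=λy, z=hλ:
  order 3, 3-stage ⇒ R(z)=1+z+z^2/2+z^3/6
  (e.g. R(-0.34)=0.71125, |R|=0.71125)

Solve |R(x)|<1 on ℝ⁻.
x=-0.34: |R|=0.7112
|R(-1.89)|=0.2292 |R(-1.09)|=0.2882 |R(-0.89)|=0.3886
Bisect:
  x_lo=-3.0169 |R|=2.0425  x_hi=-0.1440 |R|=0.8659
  mid=-1.58043 |R|=0.01053 →hi
  mid=-2.29867 |R|=0.68104 →hi
  mid=-2.65779 |R|=1.25489 →lo
  mid=-2.47823 |R|=0.94414 →hi
  mid=-2.56801 |R|=1.09320 →lo
  mid=-2.52312 |R|=1.01713 →lo
  mid=-2.50067 |R|=0.98026 →hi
  mid=-2.51189 |R|=0.99860 →hi
  mid=-2.51750 |R|=1.00784 →lo
  ...
  [-2.51277,-2.51259] ⇒ x*=-2.5127
So |R|<1 on (-2.5127, 0).

z∈(-2.5127,0).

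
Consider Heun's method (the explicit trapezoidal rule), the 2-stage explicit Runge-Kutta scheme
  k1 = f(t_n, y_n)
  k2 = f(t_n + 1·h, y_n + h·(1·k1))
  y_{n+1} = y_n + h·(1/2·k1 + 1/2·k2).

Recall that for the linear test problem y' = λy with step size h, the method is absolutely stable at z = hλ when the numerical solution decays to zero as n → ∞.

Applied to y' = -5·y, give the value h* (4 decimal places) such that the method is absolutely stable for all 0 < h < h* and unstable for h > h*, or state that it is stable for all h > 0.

Test eqn y'=λy, z=hλ:
  order 2, 2-stage ⇒ R(z)=1+z+z^2/2
  (e.g. R(-0.51)=0.62005, |R|=0.62005)

Boundary: |R(x)|=1, x<0.
x=-0.51: |R|=0.6200
|R(-2.05)|=1.0512 |R(-1.83)|=0.8445 |R(-0.92)|=0.5032
Bisect:
  x_lo=-2.7792 |R|=2.0829  x_hi=-0.1627 |R|=0.8505
  mid=-1.47098 |R|=0.61091 →hi
  mid=-2.12511 |R|=1.13294 →lo
  mid=-1.79804 |R|=0.81844 →hi
  mid=-1.96158 |R|=0.96232 →hi
  mid=-2.04334 |R|=1.04428 →lo
  mid=-2.00246 |R|=1.00246 →lo
  mid=-1.98202 |R|=0.98218 →hi
  mid=-1.99224 |R|=0.99227 →hi
  mid=-1.99735 |R|=0.99735 →hi
  mid=-1.99991 |R|=0.99991 →hi
  ...
  [-2.00007,-1.99991] ⇒ x*=-2.0000
Stable set (-2.0000, 0).

(-2.0000,0); λ=-5 ⇒ h* = 0.4000.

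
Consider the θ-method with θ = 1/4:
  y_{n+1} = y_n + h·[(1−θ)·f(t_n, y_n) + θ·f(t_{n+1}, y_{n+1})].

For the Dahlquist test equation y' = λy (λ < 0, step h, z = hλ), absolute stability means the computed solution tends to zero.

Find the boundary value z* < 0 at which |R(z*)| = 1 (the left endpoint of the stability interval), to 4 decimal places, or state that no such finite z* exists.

On y'=λy, z=hλ:
  y_{n+1} = y_n + z·[3/4·y_n + 1/4·y_{n+1}] ⇒ (1 − 1/4z)y_{n+1} = (1 + 3/4z)y_n
  Hence R(z) = (1 + 3/4z)/(1 − 1/4z).

Need |R(x)|<1, x<0.
x=-0.82: |R|=0.3195
R=−1: 1+3/4x = −1+1/4x ⇒ -1/2x=2 ⇒ x=2/(-1/2)=-4.0000
Confirm numerically:
  x=-3.318: |R|=0.81361 <1
  x=-2.934: |R|=0.69253 <1
  x=-2.833: |R|=0.65842 <1
  x=-2.600: |R|=0.57576 <1
  x=-4.418: |R|=1.09931 >1
  x=-4.414: |R|=1.09841 >1
Stable set (-4.0000, 0).

left endpoint -4.0000.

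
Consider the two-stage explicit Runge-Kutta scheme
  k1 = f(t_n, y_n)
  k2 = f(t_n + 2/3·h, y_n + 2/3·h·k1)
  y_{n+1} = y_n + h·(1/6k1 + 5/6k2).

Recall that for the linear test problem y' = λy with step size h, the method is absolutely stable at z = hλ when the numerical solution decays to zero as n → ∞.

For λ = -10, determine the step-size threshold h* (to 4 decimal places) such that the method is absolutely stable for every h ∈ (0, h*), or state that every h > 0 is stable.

Test eqn y'=λy, z=hλ:
  k1=λy_n ⇒ h·k1=z·y_n;  k2=λ(1+2/3z)y_n ⇒ h·k2=z(1+2/3z)y_n
  y_{n+1}/y_n = 1 + 1/6z + 5/6z(1+2/3z) = 1 + z + 5/9z²
  ⇒ R(z) = 1 + z + 5/9z².

Need |R(x)|<1, x<0.
x=-0.57: |R|=0.6105
R=1: x+5/9x²=0 ⇒ x=−9/5=-1.8000; min R=1−1/(4·5/9)=0.5500>−1
Confirm numerically:
  x=-1.495: |R|=0.74668 <1
  x=-1.464: |R|=0.72672 <1
  x=-1.213: |R|=0.60443 <1
  x=-1.097: |R|=0.57156 <1
  x=-2.366: |R|=1.74398 >1
  x=-2.120: |R|=1.37689 >1
So |R|<1 on (-1.8000, 0).

(-1.8000,0); λ=-10 ⇒ h* = (9/5)/10 = 0.1800.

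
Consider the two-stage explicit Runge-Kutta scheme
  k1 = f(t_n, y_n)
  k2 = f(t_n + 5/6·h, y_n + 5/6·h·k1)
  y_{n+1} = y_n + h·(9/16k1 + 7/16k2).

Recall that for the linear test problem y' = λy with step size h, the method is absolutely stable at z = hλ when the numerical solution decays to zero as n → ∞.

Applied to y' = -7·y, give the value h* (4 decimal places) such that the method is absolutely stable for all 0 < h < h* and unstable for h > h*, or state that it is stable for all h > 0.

(-2.7429,0); λ=-7 ⇒ h* = (96/35)/7 = 0.3918.

On y'=λy, z=hλ:
  k1=λy_n ⇒ h·k1=z·y_n;  k2=λ(1+5/6z)y_n ⇒ h·k2=z(1+5/6z)y_n
  y_{n+1}/y_n = 1 + 9/16z + 7/16z(1+5/6z) = 1 + z + 35/96z²
  so R(z) = 1 + z + 35/96z².

Boundary: |R(x)|=1, x<0.
x=-1.59: |R|=0.3317
R=1: x+35/96x²=0 ⇒ x=−96/35=-2.7429; min R=1−1/(4·35/96)=0.3143>−1
Confirm numerically:
  x=-2.278: |R|=0.61393 <1
  x=-2.055: |R|=0.48464 <1
  x=-1.757: |R|=0.36849 <1
  x=-1.411: |R|=0.31486 <1
  x=-3.233: |R|=1.57773 >1
  x=-3.023: |R|=1.30876 >1
  x=-2.946: |R|=1.21819 >1
So |R|<1 on (-2.7429, 0).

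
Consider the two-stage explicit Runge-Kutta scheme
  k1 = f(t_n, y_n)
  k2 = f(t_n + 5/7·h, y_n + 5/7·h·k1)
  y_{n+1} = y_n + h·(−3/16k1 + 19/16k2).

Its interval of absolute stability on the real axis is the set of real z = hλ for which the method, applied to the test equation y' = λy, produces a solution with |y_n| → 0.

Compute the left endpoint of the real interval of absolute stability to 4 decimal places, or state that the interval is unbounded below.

z* = -1.1789.

Test eqn y'=λy, z=hλ:
  k1=λy_n ⇒ h·k1=z·y_n;  k2=λ(1+5/7z)y_n ⇒ h·k2=z(1+5/7z)y_n
  y_{n+1}/y_n = 1 − 3/16z + 19/16z(1+5/7z) = 1 + z + 95/112z²
  so R(z) = 1 + z + 95/112z².

Boundary: |R(x)|=1, x<0.
x=-0.57: |R|=0.7056
R=1: x+95/112x²=0 ⇒ x=−112/95=-1.1789; min R=1−1/(4·95/112)=0.7053>−1
Confirm numerically:
  x=-0.932: |R|=0.80478 <1
  x=-0.817: |R|=0.74917 <1
  x=-0.727: |R|=0.72131 <1
  x=-1.747: |R|=1.84176 >1
  x=-1.535: |R|=1.46358 >1
So |R|<1 on (-1.1789, 0).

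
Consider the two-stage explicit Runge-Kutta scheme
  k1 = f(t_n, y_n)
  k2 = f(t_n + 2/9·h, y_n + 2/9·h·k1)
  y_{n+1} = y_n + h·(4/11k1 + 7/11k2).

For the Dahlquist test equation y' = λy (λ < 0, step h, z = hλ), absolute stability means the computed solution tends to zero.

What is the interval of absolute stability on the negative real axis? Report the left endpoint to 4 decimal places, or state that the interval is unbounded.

(-7.0714, 0).

Test eqn y'=λy, z=hλ:
  k1=λy_n ⇒ h·k1=z·y_n;  k2=λ(1+2/9z)y_n ⇒ h·k2=z(1+2/9z)y_n
  y_{n+1}/y_n = 1 + 4/11z + 7/11z(1+2/9z) = 1 + z + 14/99z²
  so R(z) = 1 + z + 14/99z².

Solve |R(x)|<1 on ℝ⁻.
x=-1.26: |R|=0.0355
R=1: x+14/99x²=0 ⇒ x=−99/14=-7.0714; min R=1−1/(4·14/99)=-0.7679>−1
Confirm numerically:
  x=-6.746: |R|=0.68955 <1
  x=-5.974: |R|=0.07288 <1
  x=-5.735: |R|=0.08386 <1
  x=-7.583: |R|=1.54858 >1
  x=-7.250: |R|=1.18308 >1
So |R|<1 on (-7.0714, 0).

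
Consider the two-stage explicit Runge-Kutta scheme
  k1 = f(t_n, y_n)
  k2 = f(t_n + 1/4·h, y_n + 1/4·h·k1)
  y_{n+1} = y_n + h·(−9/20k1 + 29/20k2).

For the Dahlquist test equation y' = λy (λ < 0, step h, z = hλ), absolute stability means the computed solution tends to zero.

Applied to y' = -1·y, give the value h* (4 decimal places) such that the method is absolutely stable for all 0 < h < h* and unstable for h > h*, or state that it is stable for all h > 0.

Test eqn y'=λy, z=hλ:
  k1=λy_n ⇒ h·k1=z·y_n;  k2=λ(1+1/4z)y_n ⇒ h·k2=z(1+1/4z)y_n
  y_{n+1}/y_n = 1 − 9/20z + 29/20z(1+1/4z) = 1 + z + 29/80z²
  so R(z) = 1 + z + 29/80z².

Need |R(x)|<1, x<0.
x=-0.41: |R|=0.6509
R=1: x+29/80x²=0 ⇒ x=−80/29=-2.7586; min R=1−1/(4·29/80)=0.3103>−1
Confirm numerically:
  x=-2.661: |R|=0.90583 <1
  x=-2.011: |R|=0.45499 <1
  x=-1.839: |R|=0.38695 <1
  x=-1.324: |R|=0.31145 <1
  x=-3.286: |R|=1.62820 >1
  x=-2.795: |R|=1.03686 >1
Stable set (-2.7586, 0).

(-2.7586,0); λ=-1 ⇒ h* = (80/29)/1 = 2.7586.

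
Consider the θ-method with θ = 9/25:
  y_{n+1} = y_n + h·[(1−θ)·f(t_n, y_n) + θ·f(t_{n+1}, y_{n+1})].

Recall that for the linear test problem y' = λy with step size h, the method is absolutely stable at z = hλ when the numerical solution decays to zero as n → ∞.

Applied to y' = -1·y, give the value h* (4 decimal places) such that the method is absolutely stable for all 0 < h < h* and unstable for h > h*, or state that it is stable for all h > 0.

(-7.1429,0); λ=-1 ⇒ h* = (50/7)/1 = 7.1429.

Test eqn y'=λy, z=hλ:
  y_{n+1} = y_n + z·[16/25·y_n + 9/25·y_{n+1}] ⇒ (1 − 9/25z)y_{n+1} = (1 + 16/25z)y_n
  so R(z) = (1 + 16/25z)/(1 − 9/25z).

Find x<0 with |R(x)|<1.
x=-1.1: |R|=0.2120
R=−1: 1+16/25x = −1+9/25x ⇒ -7/25x=2 ⇒ x=2/(-7/25)=-7.1429
Confirm numerically:
  x=-5.869: |R|=0.88542 <1
  x=-3.591: |R|=0.56623 <1
  x=-3.516: |R|=0.55180 <1
  x=-7.703: |R|=1.04157 >1
  x=-7.521: |R|=1.02856 >1
  x=-7.382: |R|=1.01831 >1
Stable set (-7.1429, 0).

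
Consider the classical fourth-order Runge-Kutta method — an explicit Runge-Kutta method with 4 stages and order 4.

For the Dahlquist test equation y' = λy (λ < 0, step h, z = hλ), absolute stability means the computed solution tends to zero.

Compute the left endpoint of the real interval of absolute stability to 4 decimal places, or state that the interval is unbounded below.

With y'=λy (z=hλ):
  order 4, 4-stage ⇒ R(z)=1+z+z^2/2+z^3/6+z^4/24
  (e.g. R(-1.01)=0.37169, |R|=0.37169)

Need |R(x)|<1, x<0.
x=-1.01: |R|=0.3717
|R(-3.12)|=1.6336 |R(-1.7)|=0.2742 |R(-1.38)|=0.2853
Bisect:
  x_lo=-3.2559 |R|=1.9745  x_hi=-0.0638 |R|=0.9382
  mid=-1.65985 |R|=0.27180 →hi
  mid=-2.45789 |R|=0.60863 →hi
  mid=-2.85691 |R|=1.11346 →lo
  mid=-2.65740 |R|=0.82369 →hi
  mid=-2.75716 |R|=0.95841 →hi
  mid=-2.80704 |R|=1.03328 →lo
  mid=-2.78210 |R|=0.99519 →hi
  ...
  [-2.78541,-2.78522] ⇒ x*=-2.7853
So |R|<1 on (-2.7853, 0).

left endpoint -2.7853.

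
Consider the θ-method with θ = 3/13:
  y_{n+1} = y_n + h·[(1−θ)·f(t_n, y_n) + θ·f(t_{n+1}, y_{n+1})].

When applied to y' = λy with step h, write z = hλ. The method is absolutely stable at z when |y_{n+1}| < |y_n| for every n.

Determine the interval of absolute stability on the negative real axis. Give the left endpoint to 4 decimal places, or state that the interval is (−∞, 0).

Test eqn y'=λy, z=hλ:
  y_{n+1} = y_n + z·[10/13·y_n + 3/13·y_{n+1}] ⇒ (1 − 3/13z)y_{n+1} = (1 + 10/13z)y_n
  ⇒ R(z) = (1 + 10/13z)/(1 − 3/13z).

Find x<0 with |R(x)|<1.
x=-1.55: |R|=0.1416
R=−1: 1+10/13x = −1+3/13x ⇒ -7/13x=2 ⇒ x=2/(-7/13)=-3.7143
Confirm numerically:
  x=-3.475: |R|=0.92850 <1
  x=-3.391: |R|=0.90234 <1
  x=-2.405: |R|=0.54662 <1
  x=-3.983: |R|=1.07539 >1
  x=-3.771: |R|=1.01633 >1
Stable set (-3.7143, 0).

(-3.7143, 0).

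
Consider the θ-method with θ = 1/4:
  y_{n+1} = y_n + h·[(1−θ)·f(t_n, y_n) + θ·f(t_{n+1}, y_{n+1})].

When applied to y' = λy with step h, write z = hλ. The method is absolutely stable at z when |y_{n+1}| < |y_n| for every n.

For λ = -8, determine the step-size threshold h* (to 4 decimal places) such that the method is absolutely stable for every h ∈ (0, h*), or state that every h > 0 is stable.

On y'=λy, z=hλ:
  y_{n+1} = y_n + z·[3/4·y_n + 1/4·y_{n+1}] ⇒ (1 − 1/4z)y_{n+1} = (1 + 3/4z)y_n
  Hence R(z) = (1 + 3/4z)/(1 − 1/4z).

Find x<0 with |R(x)|<1.
x=-0.65: |R|=0.4409
R=−1: 1+3/4x = −1+1/4x ⇒ -1/2x=2 ⇒ x=2/(-1/2)=-4.0000
Confirm numerically:
  x=-3.670: |R|=0.91395 <1
  x=-3.333: |R|=0.81808 <1
  x=-3.284: |R|=0.80340 <1
  x=-2.429: |R|=0.51128 <1
  x=-4.396: |R|=1.09433 >1
  x=-4.240: |R|=1.05825 >1
So |R|<1 on (-4.0000, 0).

(-4.0000,0); λ=-8 ⇒ h* = (4)/8 = 0.5000.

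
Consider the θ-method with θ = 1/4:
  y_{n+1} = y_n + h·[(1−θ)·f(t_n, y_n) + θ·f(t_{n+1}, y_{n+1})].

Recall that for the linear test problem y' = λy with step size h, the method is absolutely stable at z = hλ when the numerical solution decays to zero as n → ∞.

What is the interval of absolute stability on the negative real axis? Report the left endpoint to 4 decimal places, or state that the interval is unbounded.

Test eqn y'=λy, z=hλ:
  y_{n+1} = y_n + z·[3/4·y_n + 1/4·y_{n+1}] ⇒ (1 − 1/4z)y_{n+1} = (1 + 3/4z)y_n
  ⇒ R(z) = (1 + 3/4z)/(1 − 1/4z).

Boundary: |R(x)|=1, x<0.
x=-1.26: |R|=0.0418
R=−1: 1+3/4x = −1+1/4x ⇒ -1/2x=2 ⇒ x=2/(-1/2)=-4.0000
Confirm numerically:
  x=-3.408: |R|=0.84017 <1
  x=-3.285: |R|=0.80371 <1
  x=-2.944: |R|=0.69585 <1
  x=-2.252: |R|=0.44082 <1
  x=-4.498: |R|=1.11720 >1
  x=-4.299: |R|=1.07206 >1
  x=-4.181: |R|=1.04425 >1
Interval (-4.0000, 0).

(-4.0000, 0).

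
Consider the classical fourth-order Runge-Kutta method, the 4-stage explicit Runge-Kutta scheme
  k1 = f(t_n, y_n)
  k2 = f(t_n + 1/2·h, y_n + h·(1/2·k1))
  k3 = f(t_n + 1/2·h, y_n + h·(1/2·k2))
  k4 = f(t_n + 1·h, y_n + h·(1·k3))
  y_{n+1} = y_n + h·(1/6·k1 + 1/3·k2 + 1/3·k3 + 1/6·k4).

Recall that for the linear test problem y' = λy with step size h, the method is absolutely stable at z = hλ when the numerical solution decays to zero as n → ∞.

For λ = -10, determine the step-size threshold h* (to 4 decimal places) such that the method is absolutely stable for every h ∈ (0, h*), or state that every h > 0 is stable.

(-2.7853,0); λ=-10 ⇒ h* = 0.2785.

On y'=λy, z=hλ:
  order 4, 4-stage ⇒ R(z)=1+z+z^2/2+z^3/6+z^4/24
  (e.g. R(-1.8)=0.28540, |R|=0.28540)

Need |R(x)|<1, x<0.
x=-1.8: |R|=0.2854
|R(-2.99)|=1.3551 |R(-2.49)|=0.6387 |R(-1.01)|=0.3717
Bisect:
  x_lo=-3.2260 |R|=1.8949  x_hi=-0.1982 |R|=0.8202
  mid=-1.71211 |R|=0.27512 →hi
  mid=-2.46908 |R|=0.61893 →hi
  mid=-2.84756 |R|=1.09802 →lo
  mid=-2.65832 |R|=0.82485 →hi
  mid=-2.75294 |R|=0.95231 →hi
  mid=-2.80025 |R|=1.02279 →lo
  mid=-2.77660 |R|=0.98697 →hi
  mid=-2.78843 |R|=1.00473 →lo
  mid=-2.78251 |R|=0.99581 →hi
  mid=-2.78547 |R|=1.00026 →lo
  ...
  [-2.78547,-2.78528] ⇒ x*=-2.7853
So |R|<1 on (-2.7853, 0).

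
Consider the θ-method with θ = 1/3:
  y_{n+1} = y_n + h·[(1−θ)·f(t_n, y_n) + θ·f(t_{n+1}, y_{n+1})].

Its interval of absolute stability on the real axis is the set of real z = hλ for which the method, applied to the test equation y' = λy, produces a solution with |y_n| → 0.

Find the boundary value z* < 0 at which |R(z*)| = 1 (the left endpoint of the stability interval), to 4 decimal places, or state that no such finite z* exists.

z* = -6.0000.

Set f=λy, z=hλ:
  y_{n+1} = y_n + z·[2/3·y_n + 1/3·y_{n+1}] ⇒ (1 − 1/3z)y_{n+1} = (1 + 2/3z)y_n
  R(z) = (1 + 2/3z)/(1 − 1/3z).

Find x<0 with |R(x)|<1.
x=-1.79: |R|=0.1211
R=−1: 1+2/3x = −1+1/3x ⇒ -1/3x=2 ⇒ x=2/(-1/3)=-6.0000
Confirm numerically:
  x=-4.027: |R|=0.71923 <1
  x=-3.170: |R|=0.54133 <1
  x=-3.120: |R|=0.52941 <1
  x=-2.509: |R|=0.36631 <1
  x=-6.179: |R|=1.01950 >1
  x=-6.096: |R|=1.01055 >1
Interval (-6.0000, 0).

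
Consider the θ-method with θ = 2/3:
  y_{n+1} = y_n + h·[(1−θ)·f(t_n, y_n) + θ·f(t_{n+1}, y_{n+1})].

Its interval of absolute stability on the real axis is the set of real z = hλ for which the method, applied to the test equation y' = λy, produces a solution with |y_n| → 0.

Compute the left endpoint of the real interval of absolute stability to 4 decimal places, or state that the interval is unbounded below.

Test eqn y'=λy, z=hλ:
  y_{n+1} = y_n + z·[1/3·y_n + 2/3·y_{n+1}] ⇒ (1 − 2/3z)y_{n+1} = (1 + 1/3z)y_n
  Hence R(z) = (1 + 1/3z)/(1 − 2/3z).

Find x<0 with |R(x)|<1.
x=-1.73: |R|=0.1966
x=-2: |R|=0.1429
x=-10: |R|=0.3043
x=-100: |R|=0.4778
θ=2/3≥1/2 ⇒ |1+1/3x|<|1−2/3x| ∀x<0 ⇒ interval (−∞,0).

interval (−∞, 0).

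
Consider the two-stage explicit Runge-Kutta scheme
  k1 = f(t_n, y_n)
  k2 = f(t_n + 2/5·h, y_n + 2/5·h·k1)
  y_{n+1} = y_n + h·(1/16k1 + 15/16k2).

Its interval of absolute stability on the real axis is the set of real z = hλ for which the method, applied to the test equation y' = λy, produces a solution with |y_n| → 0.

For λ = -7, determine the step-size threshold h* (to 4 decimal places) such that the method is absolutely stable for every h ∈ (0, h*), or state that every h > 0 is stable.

(-2.6667,0); λ=-7 ⇒ h* = (8/3)/7 = 0.3810.

On y'=λy, z=hλ:
  k1=λy_n ⇒ h·k1=z·y_n;  k2=λ(1+2/5z)y_n ⇒ h·k2=z(1+2/5z)y_n
  y_{n+1}/y_n = 1 + 1/16z + 15/16z(1+2/5z) = 1 + z + 3/8z²
  R(z) = 1 + z + 3/8z².

Find x<0 with |R(x)|<1.
x=-1.52: |R|=0.3464
R=1: x+3/8x²=0 ⇒ x=−8/3=-2.6667; min R=1−1/(4·3/8)=0.3333>−1
Confirm numerically:
  x=-2.462: |R|=0.81104 <1
  x=-2.158: |R|=0.58836 <1
  x=-1.928: |R|=0.46594 <1
  x=-1.228: |R|=0.33749 <1
  x=-3.151: |R|=1.57230 >1
  x=-2.993: |R|=1.36627 >1
Interval (-2.6667, 0).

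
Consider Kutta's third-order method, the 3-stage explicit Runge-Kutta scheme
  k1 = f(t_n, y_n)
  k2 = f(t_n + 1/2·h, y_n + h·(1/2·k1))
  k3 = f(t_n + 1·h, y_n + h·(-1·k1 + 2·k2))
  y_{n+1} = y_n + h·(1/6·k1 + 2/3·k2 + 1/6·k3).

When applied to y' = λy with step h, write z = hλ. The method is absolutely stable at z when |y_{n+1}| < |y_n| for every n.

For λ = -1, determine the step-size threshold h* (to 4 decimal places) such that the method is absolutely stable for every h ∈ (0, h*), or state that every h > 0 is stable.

Set f=λy, z=hλ:
  order 3, 3-stage ⇒ R(z)=1+z+z^2/2+z^3/6
  (e.g. R(-1.4)=0.12267, |R|=0.12267)

Boundary: |R(x)|=1, x<0.
x=-1.4: |R|=0.1227
|R(-2.22)|=0.5793 |R(-1.96)|=0.2941 |R(-1.86)|=0.2027
Bisect:
  x_lo=-3.3452 |R|=2.9892  x_hi=-0.0594 |R|=0.9423
  mid=-1.70232 |R|=0.07556 →hi
  mid=-2.52378 |R|=1.01824 →lo
  mid=-2.11305 |R|=0.45301 →hi
  mid=-2.31841 |R|=0.70782 →hi
  mid=-2.42110 |R|=0.85554 →hi
  mid=-2.47244 |R|=0.93495 →hi
  mid=-2.49811 |R|=0.97610 →hi
  mid=-2.51094 |R|=0.99704 →hi
  ...
  [-2.51275,-2.51255] ⇒ x*=-2.5127
Stable set (-2.5127, 0).

(-2.5127,0); λ=-1 ⇒ h* = 2.5127.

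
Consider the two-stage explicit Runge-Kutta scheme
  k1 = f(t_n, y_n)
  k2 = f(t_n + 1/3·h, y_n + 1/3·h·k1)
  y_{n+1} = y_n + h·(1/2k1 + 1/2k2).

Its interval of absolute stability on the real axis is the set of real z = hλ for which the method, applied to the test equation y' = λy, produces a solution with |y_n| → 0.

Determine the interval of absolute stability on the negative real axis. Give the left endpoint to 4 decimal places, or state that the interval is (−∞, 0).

z∈(-6.0000,0).

On y'=λy, z=hλ:
  k1=λy_n ⇒ h·k1=z·y_n;  k2=λ(1+1/3z)y_n ⇒ h·k2=z(1+1/3z)y_n
  y_{n+1}/y_n = 1 + 1/2z + 1/2z(1+1/3z) = 1 + z + 1/6z²
  Hence R(z) = 1 + z + 1/6z².

Find x<0 with |R(x)|<1.
x=-0.45: |R|=0.5837
R=1: x+1/6x²=0 ⇒ x=−6=-6.0000; min R=1−1/(4·1/6)=-0.5000>−1
Confirm numerically:
  x=-5.026: |R|=0.18411 <1
  x=-4.131: |R|=0.28681 <1
  x=-3.911: |R|=0.36168 <1
  x=-2.701: |R|=0.48510 <1
  x=-6.528: |R|=1.57446 >1
  x=-6.426: |R|=1.45625 >1
  x=-6.029: |R|=1.02914 >1
Stable set (-6.0000, 0).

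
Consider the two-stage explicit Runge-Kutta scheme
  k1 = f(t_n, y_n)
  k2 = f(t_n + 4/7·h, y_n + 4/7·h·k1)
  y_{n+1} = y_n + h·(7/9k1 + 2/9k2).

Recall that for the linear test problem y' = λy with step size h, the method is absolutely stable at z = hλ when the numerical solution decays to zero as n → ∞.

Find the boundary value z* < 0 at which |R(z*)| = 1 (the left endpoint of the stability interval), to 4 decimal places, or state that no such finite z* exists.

On y'=λy, z=hλ:
  k1=λy_n ⇒ h·k1=z·y_n;  k2=λ(1+4/7z)y_n ⇒ h·k2=z(1+4/7z)y_n
  y_{n+1}/y_n = 1 + 7/9z + 2/9z(1+4/7z) = 1 + z + 8/63z²
  R(z) = 1 + z + 8/63z².

Need |R(x)|<1, x<0.
x=-1.58: |R|=0.2630
R=1: x+8/63x²=0 ⇒ x=−63/8=-7.8750; min R=1−1/(4·8/63)=-0.9688>−1
Confirm numerically:
  x=-7.737: |R|=0.86442 <1
  x=-5.439: |R|=0.68246 <1
  x=-3.864: |R|=0.96806 <1
  x=-8.428: |R|=1.59183 >1
  x=-7.958: |R|=1.08387 >1
  x=-7.913: |R|=1.03818 >1
So |R|<1 on (-7.8750, 0).

z* = -7.8750.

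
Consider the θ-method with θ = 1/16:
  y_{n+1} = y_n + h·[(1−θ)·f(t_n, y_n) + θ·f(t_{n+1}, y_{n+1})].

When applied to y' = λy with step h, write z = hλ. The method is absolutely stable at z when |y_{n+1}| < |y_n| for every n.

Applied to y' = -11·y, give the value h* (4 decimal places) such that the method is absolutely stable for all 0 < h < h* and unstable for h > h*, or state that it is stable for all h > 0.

(-2.2857,0); λ=-11 ⇒ h* = (16/7)/11 = 0.2078.

Test eqn y'=λy, z=hλ:
  y_{n+1} = y_n + z·[15/16·y_n + 1/16·y_{n+1}] ⇒ (1 − 1/16z)y_{n+1} = (1 + 15/16z)y_n
  Hence R(z) = (1 + 15/16z)/(1 − 1/16z).

Find x<0 with |R(x)|<1.
x=-1.54: |R|=0.4048
R=−1: 1+15/16x = −1+1/16x ⇒ -7/8x=2 ⇒ x=2/(-7/8)=-2.2857
Confirm numerically:
  x=-2.112: |R|=0.86572 <1
  x=-1.522: |R|=0.38980 <1
  x=-1.260: |R|=0.16802 <1
  x=-1.042: |R|=0.02171 <1
  x=-2.738: |R|=1.33792 >1
  x=-2.609: |R|=1.24322 >1
So |R|<1 on (-2.2857, 0).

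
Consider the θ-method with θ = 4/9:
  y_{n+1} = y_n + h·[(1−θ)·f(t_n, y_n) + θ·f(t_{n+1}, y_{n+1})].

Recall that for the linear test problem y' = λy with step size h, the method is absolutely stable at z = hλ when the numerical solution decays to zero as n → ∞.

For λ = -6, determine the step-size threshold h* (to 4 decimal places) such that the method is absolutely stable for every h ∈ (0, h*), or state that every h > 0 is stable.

(-18.0000,0); λ=-6 ⇒ h* = (18)/6 = 3.0000.

Test eqn y'=λy, z=hλ:
  y_{n+1} = y_n + z·[5/9·y_n + 4/9·y_{n+1}] ⇒ (1 − 4/9z)y_{n+1} = (1 + 5/9z)y_n
  R(z) = (1 + 5/9z)/(1 − 4/9z).

Find x<0 with |R(x)|<1.
x=-1.17: |R|=0.2303
R=−1: 1+5/9x = −1+4/9x ⇒ -1/9x=2 ⇒ x=2/(-1/9)=-18.0000
Confirm numerically:
  x=-16.632: |R|=0.98189 <1
  x=-13.027: |R|=0.91862 <1
  x=-12.803: |R|=0.91369 <1
  x=-12.055: |R|=0.89610 <1
  x=-18.419: |R|=1.00507 >1
  x=-18.333: |R|=1.00404 >1
  x=-18.089: |R|=1.00109 >1
So |R|<1 on (-18.0000, 0).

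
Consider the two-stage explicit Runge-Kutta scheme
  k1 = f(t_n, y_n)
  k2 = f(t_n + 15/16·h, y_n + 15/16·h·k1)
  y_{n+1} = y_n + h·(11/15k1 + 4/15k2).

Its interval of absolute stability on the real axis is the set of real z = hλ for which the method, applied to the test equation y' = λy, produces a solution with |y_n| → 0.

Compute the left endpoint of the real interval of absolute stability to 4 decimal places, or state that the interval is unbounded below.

Set f=λy, z=hλ:
  k1=λy_n ⇒ h·k1=z·y_n;  k2=λ(1+15/16z)y_n ⇒ h·k2=z(1+15/16z)y_n
  y_{n+1}/y_n = 1 + 11/15z + 4/15z(1+15/16z) = 1 + z + 1/4z²
  Hence R(z) = 1 + z + 1/4z².

Need |R(x)|<1, x<0.
x=-1.27: |R|=0.1332
R=1: x+1/4x²=0 ⇒ x=−4=-4.0000; min R=1−1/(4·1/4)=0.0000>−1
Confirm numerically:
  x=-3.787: |R|=0.79834 <1
  x=-2.956: |R|=0.22848 <1
  x=-1.651: |R|=0.03045 <1
  x=-4.563: |R|=1.64224 >1
  x=-4.182: |R|=1.19028 >1
Interval (-4.0000, 0).

left endpoint -4.0000.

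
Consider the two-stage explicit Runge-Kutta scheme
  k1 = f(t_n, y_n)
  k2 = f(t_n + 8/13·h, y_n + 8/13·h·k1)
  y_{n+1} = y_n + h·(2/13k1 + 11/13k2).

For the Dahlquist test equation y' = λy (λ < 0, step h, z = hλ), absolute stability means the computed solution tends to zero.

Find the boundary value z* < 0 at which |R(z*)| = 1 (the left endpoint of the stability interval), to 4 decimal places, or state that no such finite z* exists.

left endpoint -1.9205.

Set f=λy, z=hλ:
  k1=λy_n ⇒ h·k1=z·y_n;  k2=λ(1+8/13z)y_n ⇒ h·k2=z(1+8/13z)y_n
  y_{n+1}/y_n = 1 + 2/13z + 11/13z(1+8/13z) = 1 + z + 88/169z²
  so R(z) = 1 + z + 88/169z².

Need |R(x)|<1, x<0.
x=-0.98: |R|=0.5201
R=1: x+88/169x²=0 ⇒ x=−169/88=-1.9205; min R=1−1/(4·88/169)=0.5199>−1
Confirm numerically:
  x=-1.665: |R|=0.77853 <1
  x=-1.640: |R|=0.76050 <1
  x=-1.485: |R|=0.66328 <1
  x=-2.315: |R|=1.47560 >1
  x=-2.176: |R|=1.28955 >1
Interval (-1.9205, 0).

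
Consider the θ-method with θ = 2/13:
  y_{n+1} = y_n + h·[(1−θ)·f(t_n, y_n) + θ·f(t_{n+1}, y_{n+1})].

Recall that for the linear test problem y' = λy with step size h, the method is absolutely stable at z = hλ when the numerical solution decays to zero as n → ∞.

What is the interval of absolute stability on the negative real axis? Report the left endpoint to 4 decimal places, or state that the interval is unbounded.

On y'=λy, z=hλ:
  y_{n+1} = y_n + z·[11/13·y_n + 2/13·y_{n+1}] ⇒ (1 − 2/13z)y_{n+1} = (1 + 11/13z)y_n
  Hence R(z) = (1 + 11/13z)/(1 − 2/13z).

Need |R(x)|<1, x<0.
x=-0.76: |R|=0.3196
R=−1: 1+11/13x = −1+2/13x ⇒ -9/13x=2 ⇒ x=2/(-9/13)=-2.8889
Confirm numerically:
  x=-2.520: |R|=0.81596 <1
  x=-1.202: |R|=0.01441 <1
  x=-1.158: |R|=0.01711 <1
  x=-3.460: |R|=1.25803 >1
  x=-3.239: |R|=1.16177 >1
  x=-3.157: |R|=1.12494 >1
Interval (-2.8889, 0).

(-2.8889, 0).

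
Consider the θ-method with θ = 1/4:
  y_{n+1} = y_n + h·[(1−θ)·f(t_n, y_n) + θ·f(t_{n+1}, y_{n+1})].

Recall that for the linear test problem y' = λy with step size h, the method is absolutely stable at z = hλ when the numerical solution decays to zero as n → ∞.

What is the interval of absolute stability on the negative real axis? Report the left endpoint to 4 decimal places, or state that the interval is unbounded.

z∈(-4.0000,0).

Test eqn y'=λy, z=hλ:
  y_{n+1} = y_n + z·[3/4·y_n + 1/4·y_{n+1}] ⇒ (1 − 1/4z)y_{n+1} = (1 + 3/4z)y_n
  Hence R(z) = (1 + 3/4z)/(1 − 1/4z).

Solve |R(x)|<1 on ℝ⁻.
x=-0.77: |R|=0.3543
R=−1: 1+3/4x = −1+1/4x ⇒ -1/2x=2 ⇒ x=2/(-1/2)=-4.0000
Confirm numerically:
  x=-3.409: |R|=0.84046 <1
  x=-2.176: |R|=0.40933 <1
  x=-1.941: |R|=0.30685 <1
  x=-1.872: |R|=0.27520 <1
  x=-4.429: |R|=1.10179 >1
  x=-4.410: |R|=1.09750 >1
Interval (-4.0000, 0).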